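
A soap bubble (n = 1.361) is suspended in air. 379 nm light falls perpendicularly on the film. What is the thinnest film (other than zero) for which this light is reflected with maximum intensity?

At the upper boundary (n = 1.0 to n = 1.361) the reflected ray undergoes a half-wave phase shift.
Ray reflecting at the bottom interface goes from n = 1.361 toward n = 1.0: no phase shift.
Net: one phase inversion between the two reflected rays.
So the condition for constructive reflection is 2 n t = (m + ½) λ.
Minimum at m = 0: t = λ / (4 n) = 379 / (4 × 1.361) = 69.6 nm.

69.6 nm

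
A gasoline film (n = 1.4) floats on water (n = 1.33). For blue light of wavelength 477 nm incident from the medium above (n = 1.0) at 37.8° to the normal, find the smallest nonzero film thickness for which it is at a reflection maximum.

94.7 nm

Ray reflecting at the top interface goes from n = 1.0 toward n = 1.4: a half-wave phase shift.
Ray reflecting at the bottom interface goes from n = 1.4 toward n = 1.33: no phase shift.
Exactly one π shift → a net half-wave offset.
So the condition for constructive reflection is 2 n t cos θ_r = (m + ½) λ.
Snell's law: 1.0 sin 37.8° = 1.4 sin θ_r → sin θ_r = 0.438, cos θ_r = 0.899.
Minimum at m = 0: t = λ / (4 n cos θ_r) = 477 / (4 × 1.4 × 0.899) = 94.7 nm.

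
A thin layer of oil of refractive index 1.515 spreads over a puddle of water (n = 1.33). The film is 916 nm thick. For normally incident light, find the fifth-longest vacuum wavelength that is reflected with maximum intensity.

Top surface (1.0 → 1.515): reflection off a higher-index medium gives a half-wave phase shift.
Ray reflecting at the bottom interface goes from n = 1.515 toward n = 1.33: no phase shift.
Exactly one π shift → a net half-wave offset.
With one net inversion, constructive interference in reflection requires 2 n t = (m + ½) λ.
λ = 2 n t / (m + ½). The fifth-longest wavelength is m = 4: λ = 2 × 1.515 × 916 / 4.50 = 617 nm.

617 nm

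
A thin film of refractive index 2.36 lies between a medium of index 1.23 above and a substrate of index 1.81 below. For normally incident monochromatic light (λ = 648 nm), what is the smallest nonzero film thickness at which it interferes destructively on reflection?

137 nm

Top surface (1.23 → 2.36): reflection off a higher-index medium gives a half-wave phase shift.
Ray reflecting at the bottom interface goes from n = 2.36 toward n = 1.81: no phase shift.
The two reflections differ by half a wavelength.
With one net inversion, destructive interference in reflection requires 2 n t = m λ.
The smallest nonzero thickness corresponds to m = 1: t = m λ / (2 n) = 1.00 × 648 / (2 × 2.36) = 137 nm.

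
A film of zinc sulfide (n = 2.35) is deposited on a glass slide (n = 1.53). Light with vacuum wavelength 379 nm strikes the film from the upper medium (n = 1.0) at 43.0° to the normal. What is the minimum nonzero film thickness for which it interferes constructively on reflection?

Ray reflecting at the top interface goes from n = 1.0 toward n = 2.35: a half-wave phase shift.
At the lower boundary (n = 2.35 to n = 1.53) the reflected ray undergoes no phase shift.
Exactly one π shift → a net half-wave offset.
So the condition for constructive reflection is 2 n t cos θ_r = (m + ½) λ.
Snell's law: 1.0 sin 43.0° = 2.35 sin θ_r → sin θ_r = 0.290, cos θ_r = 0.957.
Minimum at m = 0: t = λ / (4 n cos θ_r) = 379 / (4 × 2.35 × 0.957) = 42.1 nm.

42.1 nm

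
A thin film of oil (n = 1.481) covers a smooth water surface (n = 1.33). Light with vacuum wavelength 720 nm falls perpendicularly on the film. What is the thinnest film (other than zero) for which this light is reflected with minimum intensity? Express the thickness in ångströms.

2431 Å

Ray reflecting at the top interface goes from n = 1.0 toward n = 1.481: a half-wave phase shift.
Bottom surface (1.481 → 1.33): reflection off a lower-index medium gives no phase shift.
Net: one phase inversion between the two reflected rays.
With one net inversion, destructive interference in reflection requires 2 n t = m λ.
Minimum nonzero at m = 1: t = λ / (2 n) = 720 / (2 × 1.481) = 243 nm.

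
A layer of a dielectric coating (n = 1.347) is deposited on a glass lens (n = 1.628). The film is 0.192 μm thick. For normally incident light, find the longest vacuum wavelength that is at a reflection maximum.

Top surface (1.0 → 1.347): reflection off a higher-index medium gives a half-wave phase shift.
Bottom surface (1.347 → 1.628): reflection off a higher-index medium gives a half-wave phase shift.
The two reflections carry the same phase change, so no net offset.
For bright reflection here: 2 n t = m λ.
λ = 2 n t / m. The longest wavelength is m = 1: λ = 2 × 1.347 × 192 / 1.00 = 517 nm.

517 nm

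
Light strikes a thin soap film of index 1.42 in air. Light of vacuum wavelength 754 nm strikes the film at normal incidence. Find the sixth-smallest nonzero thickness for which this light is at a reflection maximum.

1460 nm

At the upper boundary (n = 1.0 to n = 1.42) the reflected ray undergoes a half-wave phase shift.
Ray reflecting at the bottom interface goes from n = 1.42 toward n = 1.0: no phase shift.
Net: one phase inversion between the two reflected rays.
So the condition for constructive reflection is 2 n t = (m + ½) λ.
The sixth-smallest nonzero thickness corresponds to m = 5: t = (m + ½) λ / (2 n) = 5.50 × 754 / (2 × 1.42) = 1460 nm.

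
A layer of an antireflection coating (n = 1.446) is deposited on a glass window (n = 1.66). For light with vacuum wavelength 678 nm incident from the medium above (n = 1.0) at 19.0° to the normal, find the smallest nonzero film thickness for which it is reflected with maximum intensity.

241 nm

Ray reflecting at the top interface goes from n = 1.0 toward n = 1.446: a half-wave phase shift.
Ray reflecting at the bottom interface goes from n = 1.446 toward n = 1.66: a half-wave phase shift.
The two reflections carry the same phase change, so no net offset.
So the condition for constructive reflection is 2 n t cos θ_r = m λ.
Snell's law: 1.0 sin 19.0° = 1.446 sin θ_r → sin θ_r = 0.225, cos θ_r = 0.974.
Minimum nonzero at m = 1: t = λ / (2 n cos θ_r) = 678 / (2 × 1.446 × 0.974) = 241 nm.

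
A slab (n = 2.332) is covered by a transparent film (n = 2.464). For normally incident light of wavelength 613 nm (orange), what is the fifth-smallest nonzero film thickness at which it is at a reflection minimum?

622 nm

Ray reflecting at the top interface goes from n = 1.0 toward n = 2.464: a half-wave phase shift.
At the lower boundary (n = 2.464 to n = 2.332) the reflected ray undergoes no phase shift.
Exactly one π shift → a net half-wave offset.
With one net inversion, destructive interference in reflection requires 2 n t = m λ.
The fifth-smallest nonzero thickness corresponds to m = 5: t = m λ / (2 n) = 5.00 × 613 / (2 × 2.464) = 622 nm.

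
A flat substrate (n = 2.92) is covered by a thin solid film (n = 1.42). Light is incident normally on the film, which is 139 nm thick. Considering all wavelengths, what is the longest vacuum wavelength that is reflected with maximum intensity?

At the upper boundary (n = 1.0 to n = 1.42) the reflected ray undergoes a half-wave phase shift.
At the lower boundary (n = 1.42 to n = 2.92) the reflected ray undergoes a half-wave phase shift.
Net: no relative phase inversion (both shifts match).
For strong reflection here: 2 n t = m λ.
λ = 2 n t / m. The longest wavelength is m = 1: λ = 2 × 1.42 × 139 / 1.00 = 395 nm.

395 nm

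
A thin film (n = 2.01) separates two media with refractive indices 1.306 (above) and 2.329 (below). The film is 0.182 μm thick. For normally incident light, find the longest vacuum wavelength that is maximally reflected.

732 nm

Top surface (1.306 → 2.01): reflection off a higher-index medium gives a half-wave phase shift.
At the lower boundary (n = 2.01 to n = 2.329) the reflected ray undergoes a half-wave phase shift.
Net: no relative phase inversion (both shifts match).
With no net inversion, constructive interference in reflection requires 2 n t = m λ.
λ = 2 n t / m. The longest wavelength is m = 1: λ = 2 × 2.01 × 182 / 1.00 = 732 nm.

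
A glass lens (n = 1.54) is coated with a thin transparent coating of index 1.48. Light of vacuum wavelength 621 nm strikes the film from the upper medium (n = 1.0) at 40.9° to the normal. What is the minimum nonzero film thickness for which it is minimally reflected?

At the upper boundary (n = 1.0 to n = 1.48) the reflected ray undergoes a half-wave phase shift.
At the lower boundary (n = 1.48 to n = 1.54) the reflected ray undergoes a half-wave phase shift.
The two reflections carry the same phase change, so no net offset.
With no net inversion, destructive interference in reflection requires 2 n t cos θ_r = (m + ½) λ.
Snell's law: 1.0 sin 40.9° = 1.48 sin θ_r → sin θ_r = 0.442, cos θ_r = 0.897.
Minimum at m = 0: t = λ / (4 n cos θ_r) = 621 / (4 × 1.48 × 0.897) = 117 nm.

117 nm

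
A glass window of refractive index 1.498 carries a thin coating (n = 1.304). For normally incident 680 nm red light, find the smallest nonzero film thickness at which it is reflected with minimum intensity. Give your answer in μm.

Top surface (1.0 → 1.304): reflection off a higher-index medium gives a half-wave phase shift.
Ray reflecting at the bottom interface goes from n = 1.304 toward n = 1.498: a half-wave phase shift.
Net: no relative phase inversion (both shifts match).
For weak reflection here: 2 n t = (m + ½) λ.
Minimum at m = 0: t = λ / (4 n) = 680 / (4 × 1.304) = 130 nm.

0.130 μm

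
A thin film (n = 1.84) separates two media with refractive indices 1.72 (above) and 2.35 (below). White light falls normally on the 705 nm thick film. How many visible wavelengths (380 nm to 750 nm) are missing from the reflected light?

4

Ray reflecting at the top interface goes from n = 1.72 toward n = 1.84: a half-wave phase shift.
Bottom surface (1.84 → 2.35): reflection off a higher-index medium gives a half-wave phase shift.
The two reflections carry the same phase change, so no net offset.
With no net inversion, destructive interference in reflection requires 2 n t = (m + ½) λ.
λ = 2 n t / (m + ½) = 2594 / (m + ½) nm.
m=2: 1038 nm (IR); m=3: 741 nm (visible); m=4: 577 nm (visible); m=5: 472 nm (visible); m=6: 399 nm (visible); m=7: 346 nm (UV).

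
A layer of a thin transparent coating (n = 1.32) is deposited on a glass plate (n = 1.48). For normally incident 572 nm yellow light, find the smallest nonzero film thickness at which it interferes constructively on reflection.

Ray reflecting at the top interface goes from n = 1.0 toward n = 1.32: a half-wave phase shift.
At the lower boundary (n = 1.32 to n = 1.48) the reflected ray undergoes a half-wave phase shift.
The two reflections carry the same phase change, so no net offset.
For strong reflection here: 2 n t = m λ.
Minimum nonzero at m = 1: t = λ / (2 n) = 572 / (2 × 1.32) = 217 nm.

217 nm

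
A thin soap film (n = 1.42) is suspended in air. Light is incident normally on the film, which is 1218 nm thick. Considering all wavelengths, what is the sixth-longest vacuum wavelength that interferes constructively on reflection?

Ray reflecting at the top interface goes from n = 1.0 toward n = 1.42: a half-wave phase shift.
At the lower boundary (n = 1.42 to n = 1.0) the reflected ray undergoes no phase shift.
Exactly one π shift → a net half-wave offset.
For strong reflection here: 2 n t = (m + ½) λ.
λ = 2 n t / (m + ½). The sixth-longest wavelength is m = 5: λ = 2 × 1.42 × 1218 / 5.50 = 629 nm.

629 nm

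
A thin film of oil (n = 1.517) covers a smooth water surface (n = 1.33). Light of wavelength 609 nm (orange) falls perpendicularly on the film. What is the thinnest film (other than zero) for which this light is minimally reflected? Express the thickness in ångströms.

At the upper boundary (n = 1.0 to n = 1.517) the reflected ray undergoes a half-wave phase shift.
At the lower boundary (n = 1.517 to n = 1.33) the reflected ray undergoes no phase shift.
Net: one phase inversion between the two reflected rays.
For weak reflection here: 2 n t = m λ.
Minimum nonzero at m = 1: t = λ / (2 n) = 609 / (2 × 1.517) = 201 nm.

2007 Å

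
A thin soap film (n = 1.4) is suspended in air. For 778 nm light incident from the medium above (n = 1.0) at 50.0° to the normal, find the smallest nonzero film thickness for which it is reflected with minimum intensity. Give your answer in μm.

Ray reflecting at the top interface goes from n = 1.0 toward n = 1.4: a half-wave phase shift.
Ray reflecting at the bottom interface goes from n = 1.4 toward n = 1.0: no phase shift.
Exactly one π shift → a net half-wave offset.
So the condition for destructive reflection is 2 n t cos θ_r = m λ.
Snell's law: 1.0 sin 50.0° = 1.4 sin θ_r → sin θ_r = 0.547, cos θ_r = 0.837.
Minimum nonzero at m = 1: t = λ / (2 n cos θ_r) = 778 / (2 × 1.4 × 0.837) = 332 nm.

0.332 μm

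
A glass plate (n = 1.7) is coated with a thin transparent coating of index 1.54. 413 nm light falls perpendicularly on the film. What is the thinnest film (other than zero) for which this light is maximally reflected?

134 nm

Top surface (1.0 → 1.54): reflection off a higher-index medium gives a half-wave phase shift.
Bottom surface (1.54 → 1.7): reflection off a higher-index medium gives a half-wave phase shift.
Zero or two π shifts → no net half-wave offset.
So the condition for constructive reflection is 2 n t = m λ.
Minimum nonzero at m = 1: t = λ / (2 n) = 413 / (2 × 1.54) = 134 nm.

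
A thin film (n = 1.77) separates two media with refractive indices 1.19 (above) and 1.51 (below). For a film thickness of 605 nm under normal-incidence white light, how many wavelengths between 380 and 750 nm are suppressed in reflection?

3

Top surface (1.19 → 1.77): reflection off a higher-index medium gives a half-wave phase shift.
Ray reflecting at the bottom interface goes from n = 1.77 toward n = 1.51: no phase shift.
Exactly one π shift → a net half-wave offset.
For weak reflection here: 2 n t = m λ.
λ = 2 n t / m = 2142 / m nm.
m=2: 1071 nm (IR); m=3: 714 nm (visible); m=4: 535 nm (visible); m=5: 428 nm (visible); m=6: 357 nm (UV).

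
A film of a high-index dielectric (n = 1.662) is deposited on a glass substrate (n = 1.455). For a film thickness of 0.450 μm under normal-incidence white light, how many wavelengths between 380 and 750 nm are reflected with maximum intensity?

2

Top surface (1.0 → 1.662): reflection off a higher-index medium gives a half-wave phase shift.
Ray reflecting at the bottom interface goes from n = 1.662 toward n = 1.455: no phase shift.
Exactly one π shift → a net half-wave offset.
So the condition for constructive reflection is 2 n t = (m + ½) λ.
λ = 2 n t / (m + ½) = 1496 / (m + ½) nm.
m=1: 997 nm (IR); m=2: 598 nm (visible); m=3: 427 nm (visible); m=4: 332 nm (UV).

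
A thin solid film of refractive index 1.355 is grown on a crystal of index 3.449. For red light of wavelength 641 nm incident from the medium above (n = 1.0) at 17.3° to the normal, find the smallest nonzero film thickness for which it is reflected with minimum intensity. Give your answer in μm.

0.121 μm

Top surface (1.0 → 1.355): reflection off a higher-index medium gives a half-wave phase shift.
At the lower boundary (n = 1.355 to n = 3.449) the reflected ray undergoes a half-wave phase shift.
The two reflections carry the same phase change, so no net offset.
So the condition for destructive reflection is 2 n t cos θ_r = (m + ½) λ.
Snell's law: 1.0 sin 17.3° = 1.355 sin θ_r → sin θ_r = 0.219, cos θ_r = 0.976.
Minimum at m = 0: t = λ / (4 n cos θ_r) = 641 / (4 × 1.355 × 0.976) = 121 nm.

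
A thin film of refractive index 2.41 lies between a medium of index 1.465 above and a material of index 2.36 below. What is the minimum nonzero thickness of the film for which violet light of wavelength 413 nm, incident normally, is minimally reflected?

Ray reflecting at the top interface goes from n = 1.465 toward n = 2.41: a half-wave phase shift.
Bottom surface (2.41 → 2.36): reflection off a lower-index medium gives no phase shift.
The two reflections differ by half a wavelength.
With one net inversion, destructive interference in reflection requires 2 n t = m λ.
Minimum nonzero at m = 1: t = λ / (2 n) = 413 / (2 × 2.41) = 85.7 nm.

85.7 nm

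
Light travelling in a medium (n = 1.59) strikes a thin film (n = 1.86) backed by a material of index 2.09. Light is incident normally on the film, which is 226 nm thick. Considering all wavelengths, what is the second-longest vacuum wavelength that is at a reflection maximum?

420 nm

At the upper boundary (n = 1.59 to n = 1.86) the reflected ray undergoes a half-wave phase shift.
At the lower boundary (n = 1.86 to n = 2.09) the reflected ray undergoes a half-wave phase shift.
Zero or two π shifts → no net half-wave offset.
With no net inversion, constructive interference in reflection requires 2 n t = m λ.
λ = 2 n t / m. The second-longest wavelength is m = 2: λ = 2 × 1.86 × 226 / 2.00 = 420 nm.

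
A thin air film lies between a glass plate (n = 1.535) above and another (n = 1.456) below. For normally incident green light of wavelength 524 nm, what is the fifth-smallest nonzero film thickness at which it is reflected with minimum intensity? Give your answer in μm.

1.31 μm

Ray reflecting at the top interface goes from n = 1.535 toward n = 1.0: no phase shift.
At the lower boundary (n = 1.0 to n = 1.456) the reflected ray undergoes a half-wave phase shift.
The two reflections differ by half a wavelength.
For dark reflection here: 2 n t = m λ.
The fifth-smallest nonzero thickness corresponds to m = 5: t = m λ / (2 n) = 5.00 × 524 / (2 × 1.0) = 1310 nm.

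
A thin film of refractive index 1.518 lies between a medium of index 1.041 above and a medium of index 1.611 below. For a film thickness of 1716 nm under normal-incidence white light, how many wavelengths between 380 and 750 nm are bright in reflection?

7

Top surface (1.041 → 1.518): reflection off a higher-index medium gives a half-wave phase shift.
Bottom surface (1.518 → 1.611): reflection off a higher-index medium gives a half-wave phase shift.
The two reflections carry the same phase change, so no net offset.
With no net inversion, constructive interference in reflection requires 2 n t = m λ.
λ = 2 n t / m = 5210 / m nm.
m=6: 868 nm (IR); m=7: 744 nm (visible); m=8: 651 nm (visible); m=9: 579 nm (visible); m=10: 521 nm (visible); m=11: 474 nm (visible); m=12: 434 nm (visible); m=13: 401 nm (visible); m=14: 372 nm (UV).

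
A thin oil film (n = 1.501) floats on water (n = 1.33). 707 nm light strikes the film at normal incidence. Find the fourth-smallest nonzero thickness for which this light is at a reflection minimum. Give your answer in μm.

Ray reflecting at the top interface goes from n = 1.0 toward n = 1.501: a half-wave phase shift.
Ray reflecting at the bottom interface goes from n = 1.501 toward n = 1.33: no phase shift.
The two reflections differ by half a wavelength.
For minimum reflection here: 2 n t = m λ.
The fourth-smallest nonzero thickness corresponds to m = 4: t = m λ / (2 n) = 4.00 × 707 / (2 × 1.501) = 942 nm.

0.942 μm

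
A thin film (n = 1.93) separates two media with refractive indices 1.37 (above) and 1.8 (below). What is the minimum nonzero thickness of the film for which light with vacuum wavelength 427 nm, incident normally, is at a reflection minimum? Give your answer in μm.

Top surface (1.37 → 1.93): reflection off a higher-index medium gives a half-wave phase shift.
Bottom surface (1.93 → 1.8): reflection off a lower-index medium gives no phase shift.
The two reflections differ by half a wavelength.
For weak reflection here: 2 n t = m λ.
Minimum nonzero at m = 1: t = λ / (2 n) = 427 / (2 × 1.93) = 111 nm.

0.111 μm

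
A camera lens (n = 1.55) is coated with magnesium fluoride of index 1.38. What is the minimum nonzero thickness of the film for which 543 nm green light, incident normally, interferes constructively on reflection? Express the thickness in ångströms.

Ray reflecting at the top interface goes from n = 1.0 toward n = 1.38: a half-wave phase shift.
Ray reflecting at the bottom interface goes from n = 1.38 toward n = 1.55: a half-wave phase shift.
The two reflections carry the same phase change, so no net offset.
So the condition for constructive reflection is 2 n t = m λ.
Minimum nonzero at m = 1: t = λ / (2 n) = 543 / (2 × 1.38) = 197 nm.

1967 Å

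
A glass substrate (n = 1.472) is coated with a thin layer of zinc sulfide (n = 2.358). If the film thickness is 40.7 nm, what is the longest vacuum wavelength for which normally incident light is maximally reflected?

384 nm

Ray reflecting at the top interface goes from n = 1.0 toward n = 2.358: a half-wave phase shift.
Ray reflecting at the bottom interface goes from n = 2.358 toward n = 1.472: no phase shift.
Net: one phase inversion between the two reflected rays.
With one net inversion, constructive interference in reflection requires 2 n t = (m + ½) λ.
λ = 2 n t / (m + ½). The longest wavelength is m = 0: λ = 2 × 2.358 × 40.7 / 0.500 = 384 nm.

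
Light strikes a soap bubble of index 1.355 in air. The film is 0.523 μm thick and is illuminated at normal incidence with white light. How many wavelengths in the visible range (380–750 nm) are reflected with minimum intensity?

At the upper boundary (n = 1.0 to n = 1.355) the reflected ray undergoes a half-wave phase shift.
Ray reflecting at the bottom interface goes from n = 1.355 toward n = 1.0: no phase shift.
Exactly one π shift → a net half-wave offset.
With one net inversion, destructive interference in reflection requires 2 n t = m λ.
λ = 2 n t / m = 1417 / m nm.
m=1: 1417 nm (IR); m=2: 709 nm (visible); m=3: 472 nm (visible); m=4: 354 nm (UV).

2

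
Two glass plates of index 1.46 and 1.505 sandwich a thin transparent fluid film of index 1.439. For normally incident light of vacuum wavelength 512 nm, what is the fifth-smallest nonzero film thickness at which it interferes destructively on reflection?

Ray reflecting at the top interface goes from n = 1.46 toward n = 1.439: no phase shift.
At the lower boundary (n = 1.439 to n = 1.505) the reflected ray undergoes a half-wave phase shift.
Exactly one π shift → a net half-wave offset.
With one net inversion, destructive interference in reflection requires 2 n t = m λ.
The fifth-smallest nonzero thickness corresponds to m = 5: t = m λ / (2 n) = 5.00 × 512 / (2 × 1.439) = 890 nm.

890 nm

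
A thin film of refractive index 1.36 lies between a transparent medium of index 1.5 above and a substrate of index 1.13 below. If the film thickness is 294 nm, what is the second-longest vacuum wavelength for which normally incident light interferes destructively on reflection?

533 nm

Ray reflecting at the top interface goes from n = 1.5 toward n = 1.36: no phase shift.
Bottom surface (1.36 → 1.13): reflection off a lower-index medium gives no phase shift.
The two reflections carry the same phase change, so no net offset.
So the condition for destructive reflection is 2 n t = (m + ½) λ.
λ = 2 n t / (m + ½). The second-longest wavelength is m = 1: λ = 2 × 1.36 × 294 / 1.50 = 533 nm.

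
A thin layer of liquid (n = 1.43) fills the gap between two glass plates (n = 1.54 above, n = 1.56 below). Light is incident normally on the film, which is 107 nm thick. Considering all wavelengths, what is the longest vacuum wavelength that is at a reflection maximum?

612 nm

Ray reflecting at the top interface goes from n = 1.54 toward n = 1.43: no phase shift.
Bottom surface (1.43 → 1.56): reflection off a higher-index medium gives a half-wave phase shift.
The two reflections differ by half a wavelength.
So the condition for constructive reflection is 2 n t = (m + ½) λ.
λ = 2 n t / (m + ½). The longest wavelength is m = 0: λ = 2 × 1.43 × 107 / 0.500 = 612 nm.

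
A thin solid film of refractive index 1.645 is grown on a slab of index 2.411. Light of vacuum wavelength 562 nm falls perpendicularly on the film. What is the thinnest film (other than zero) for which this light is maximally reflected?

Ray reflecting at the top interface goes from n = 1.0 toward n = 1.645: a half-wave phase shift.
Ray reflecting at the bottom interface goes from n = 1.645 toward n = 2.411: a half-wave phase shift.
Zero or two π shifts → no net half-wave offset.
For bright reflection here: 2 n t = m λ.
Minimum nonzero at m = 1: t = λ / (2 n) = 562 / (2 × 1.645) = 171 nm.

171 nm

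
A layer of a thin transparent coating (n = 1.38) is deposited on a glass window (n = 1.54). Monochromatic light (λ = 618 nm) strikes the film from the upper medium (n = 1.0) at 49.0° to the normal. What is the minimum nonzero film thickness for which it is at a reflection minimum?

Ray reflecting at the top interface goes from n = 1.0 toward n = 1.38: a half-wave phase shift.
Bottom surface (1.38 → 1.54): reflection off a higher-index medium gives a half-wave phase shift.
Net: no relative phase inversion (both shifts match).
For dark reflection here: 2 n t cos θ_r = (m + ½) λ.
Snell's law: 1.0 sin 49.0° = 1.38 sin θ_r → sin θ_r = 0.547, cos θ_r = 0.837.
Minimum at m = 0: t = λ / (4 n cos θ_r) = 618 / (4 × 1.38 × 0.837) = 134 nm.

134 nm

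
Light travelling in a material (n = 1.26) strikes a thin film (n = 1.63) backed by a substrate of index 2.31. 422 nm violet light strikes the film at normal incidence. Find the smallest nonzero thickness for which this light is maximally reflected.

Ray reflecting at the top interface goes from n = 1.26 toward n = 1.63: a half-wave phase shift.
Bottom surface (1.63 → 2.31): reflection off a higher-index medium gives a half-wave phase shift.
Zero or two π shifts → no net half-wave offset.
For maximum reflection here: 2 n t = m λ.
The smallest nonzero thickness corresponds to m = 1: t = m λ / (2 n) = 1.00 × 422 / (2 × 1.63) = 129 nm.

129 nm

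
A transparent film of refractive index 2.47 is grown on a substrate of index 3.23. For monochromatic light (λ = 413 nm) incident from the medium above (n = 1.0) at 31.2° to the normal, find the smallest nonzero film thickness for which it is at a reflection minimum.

42.8 nm

At the upper boundary (n = 1.0 to n = 2.47) the reflected ray undergoes a half-wave phase shift.
Bottom surface (2.47 → 3.23): reflection off a higher-index medium gives a half-wave phase shift.
The two reflections carry the same phase change, so no net offset.
With no net inversion, destructive interference in reflection requires 2 n t cos θ_r = (m + ½) λ.
Snell's law: 1.0 sin 31.2° = 2.47 sin θ_r → sin θ_r = 0.210, cos θ_r = 0.978.
Minimum at m = 0: t = λ / (4 n cos θ_r) = 413 / (4 × 2.47 × 0.978) = 42.8 nm.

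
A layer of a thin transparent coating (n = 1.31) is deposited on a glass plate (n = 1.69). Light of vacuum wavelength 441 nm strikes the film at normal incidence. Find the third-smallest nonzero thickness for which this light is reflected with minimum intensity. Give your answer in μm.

0.421 μm

At the upper boundary (n = 1.0 to n = 1.31) the reflected ray undergoes a half-wave phase shift.
At the lower boundary (n = 1.31 to n = 1.69) the reflected ray undergoes a half-wave phase shift.
Net: no relative phase inversion (both shifts match).
So the condition for destructive reflection is 2 n t = (m + ½) λ.
The third-smallest nonzero thickness corresponds to m = 2: t = (m + ½) λ / (2 n) = 2.50 × 441 / (2 × 1.31) = 421 nm.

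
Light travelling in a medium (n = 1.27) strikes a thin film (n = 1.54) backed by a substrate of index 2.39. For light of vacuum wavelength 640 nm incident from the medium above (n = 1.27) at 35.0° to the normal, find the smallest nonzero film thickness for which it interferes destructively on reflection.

118 nm

Top surface (1.27 → 1.54): reflection off a higher-index medium gives a half-wave phase shift.
Bottom surface (1.54 → 2.39): reflection off a higher-index medium gives a half-wave phase shift.
Zero or two π shifts → no net half-wave offset.
With no net inversion, destructive interference in reflection requires 2 n t cos θ_r = (m + ½) λ.
Snell's law: 1.27 sin 35.0° = 1.54 sin θ_r → sin θ_r = 0.473, cos θ_r = 0.881.
Minimum at m = 0: t = λ / (4 n cos θ_r) = 640 / (4 × 1.54 × 0.881) = 118 nm.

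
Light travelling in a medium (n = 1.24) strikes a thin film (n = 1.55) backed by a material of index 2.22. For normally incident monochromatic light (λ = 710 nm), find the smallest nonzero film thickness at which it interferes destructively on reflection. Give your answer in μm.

At the upper boundary (n = 1.24 to n = 1.55) the reflected ray undergoes a half-wave phase shift.
At the lower boundary (n = 1.55 to n = 2.22) the reflected ray undergoes a half-wave phase shift.
Net: no relative phase inversion (both shifts match).
So the condition for destructive reflection is 2 n t = (m + ½) λ.
Minimum at m = 0: t = λ / (4 n) = 710 / (4 × 1.55) = 115 nm.

0.115 μm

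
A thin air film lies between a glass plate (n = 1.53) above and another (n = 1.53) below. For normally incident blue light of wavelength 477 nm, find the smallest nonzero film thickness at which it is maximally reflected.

119 nm

Top surface (1.53 → 1.0): reflection off a lower-index medium gives no phase shift.
At the lower boundary (n = 1.0 to n = 1.53) the reflected ray undergoes a half-wave phase shift.
The two reflections differ by half a wavelength.
For bright reflection here: 2 n t = (m + ½) λ.
Minimum at m = 0: t = λ / (4 n) = 477 / (4 × 1.0) = 119 nm.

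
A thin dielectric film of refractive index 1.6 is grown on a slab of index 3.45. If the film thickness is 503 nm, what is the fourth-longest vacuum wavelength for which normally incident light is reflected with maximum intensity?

Top surface (1.0 → 1.6): reflection off a higher-index medium gives a half-wave phase shift.
Bottom surface (1.6 → 3.45): reflection off a higher-index medium gives a half-wave phase shift.
Net: no relative phase inversion (both shifts match).
For strong reflection here: 2 n t = m λ.
λ = 2 n t / m. The fourth-longest wavelength is m = 4: λ = 2 × 1.6 × 503 / 4.00 = 402 nm.

402 nm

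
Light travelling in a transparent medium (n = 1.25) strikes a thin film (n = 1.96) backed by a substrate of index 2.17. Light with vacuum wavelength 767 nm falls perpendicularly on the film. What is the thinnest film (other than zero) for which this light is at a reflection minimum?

Ray reflecting at the top interface goes from n = 1.25 toward n = 1.96: a half-wave phase shift.
At the lower boundary (n = 1.96 to n = 2.17) the reflected ray undergoes a half-wave phase shift.
Zero or two π shifts → no net half-wave offset.
With no net inversion, destructive interference in reflection requires 2 n t = (m + ½) λ.
Minimum at m = 0: t = λ / (4 n) = 767 / (4 × 1.96) = 97.8 nm.

97.8 nm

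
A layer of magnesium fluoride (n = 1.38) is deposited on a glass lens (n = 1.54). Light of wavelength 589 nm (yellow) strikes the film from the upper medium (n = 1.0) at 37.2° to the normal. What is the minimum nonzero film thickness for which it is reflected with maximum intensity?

237 nm

At the upper boundary (n = 1.0 to n = 1.38) the reflected ray undergoes a half-wave phase shift.
At the lower boundary (n = 1.38 to n = 1.54) the reflected ray undergoes a half-wave phase shift.
Zero or two π shifts → no net half-wave offset.
With no net inversion, constructive interference in reflection requires 2 n t cos θ_r = m λ.
Snell's law: 1.0 sin 37.2° = 1.38 sin θ_r → sin θ_r = 0.438, cos θ_r = 0.899.
Minimum nonzero at m = 1: t = λ / (2 n cos θ_r) = 589 / (2 × 1.38 × 0.899) = 237 nm.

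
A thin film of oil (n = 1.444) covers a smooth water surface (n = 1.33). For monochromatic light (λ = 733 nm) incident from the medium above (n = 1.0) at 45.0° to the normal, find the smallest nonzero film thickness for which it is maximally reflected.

146 nm

At the upper boundary (n = 1.0 to n = 1.444) the reflected ray undergoes a half-wave phase shift.
Ray reflecting at the bottom interface goes from n = 1.444 toward n = 1.33: no phase shift.
The two reflections differ by half a wavelength.
So the condition for constructive reflection is 2 n t cos θ_r = (m + ½) λ.
Snell's law: 1.0 sin 45.0° = 1.444 sin θ_r → sin θ_r = 0.490, cos θ_r = 0.872.
Minimum at m = 0: t = λ / (4 n cos θ_r) = 733 / (4 × 1.444 × 0.872) = 146 nm.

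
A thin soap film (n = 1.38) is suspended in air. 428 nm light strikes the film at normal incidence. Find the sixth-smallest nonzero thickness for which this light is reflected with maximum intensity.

853 nm

Ray reflecting at the top interface goes from n = 1.0 toward n = 1.38: a half-wave phase shift.
At the lower boundary (n = 1.38 to n = 1.0) the reflected ray undergoes no phase shift.
Net: one phase inversion between the two reflected rays.
For strong reflection here: 2 n t = (m + ½) λ.
The sixth-smallest nonzero thickness corresponds to m = 5: t = (m + ½) λ / (2 n) = 5.50 × 428 / (2 × 1.38) = 853 nm.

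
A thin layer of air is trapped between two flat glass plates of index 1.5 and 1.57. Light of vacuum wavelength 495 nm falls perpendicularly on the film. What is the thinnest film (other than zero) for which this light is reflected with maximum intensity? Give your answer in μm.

0.124 μm

Top surface (1.5 → 1.0): reflection off a lower-index medium gives no phase shift.
Bottom surface (1.0 → 1.57): reflection off a higher-index medium gives a half-wave phase shift.
Net: one phase inversion between the two reflected rays.
For strong reflection here: 2 n t = (m + ½) λ.
Minimum at m = 0: t = λ / (4 n) = 495 / (4 × 1.0) = 124 nm.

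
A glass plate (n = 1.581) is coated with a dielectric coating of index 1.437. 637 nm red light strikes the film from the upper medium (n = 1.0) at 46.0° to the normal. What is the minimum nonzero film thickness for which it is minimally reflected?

Ray reflecting at the top interface goes from n = 1.0 toward n = 1.437: a half-wave phase shift.
Ray reflecting at the bottom interface goes from n = 1.437 toward n = 1.581: a half-wave phase shift.
The two reflections carry the same phase change, so no net offset.
For minimum reflection here: 2 n t cos θ_r = (m + ½) λ.
Snell's law: 1.0 sin 46.0° = 1.437 sin θ_r → sin θ_r = 0.501, cos θ_r = 0.866.
Minimum at m = 0: t = λ / (4 n cos θ_r) = 637 / (4 × 1.437 × 0.866) = 128 nm.

128 nm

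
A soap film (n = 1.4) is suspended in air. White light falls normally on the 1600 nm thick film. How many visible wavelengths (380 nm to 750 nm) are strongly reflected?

At the upper boundary (n = 1.0 to n = 1.4) the reflected ray undergoes a half-wave phase shift.
At the lower boundary (n = 1.4 to n = 1.0) the reflected ray undergoes no phase shift.
Exactly one π shift → a net half-wave offset.
So the condition for constructive reflection is 2 n t = (m + ½) λ.
λ = 2 n t / (m + ½) = 4480 / (m + ½) nm.
m=5: 815 nm (IR); m=6: 689 nm (visible); m=7: 597 nm (visible); m=8: 527 nm (visible); m=9: 472 nm (visible); m=10: 427 nm (visible); m=11: 390 nm (visible); m=12: 358 nm (UV).

6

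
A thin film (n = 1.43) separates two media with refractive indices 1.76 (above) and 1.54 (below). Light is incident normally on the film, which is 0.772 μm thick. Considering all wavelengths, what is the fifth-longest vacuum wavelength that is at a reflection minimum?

Ray reflecting at the top interface goes from n = 1.76 toward n = 1.43: no phase shift.
Ray reflecting at the bottom interface goes from n = 1.43 toward n = 1.54: a half-wave phase shift.
Net: one phase inversion between the two reflected rays.
So the condition for destructive reflection is 2 n t = m λ.
λ = 2 n t / m. The fifth-longest wavelength is m = 5: λ = 2 × 1.43 × 772 / 5.00 = 442 nm.

442 nm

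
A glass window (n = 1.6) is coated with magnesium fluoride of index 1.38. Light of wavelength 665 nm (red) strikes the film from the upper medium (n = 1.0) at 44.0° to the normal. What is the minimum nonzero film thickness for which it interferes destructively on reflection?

139 nm

At the upper boundary (n = 1.0 to n = 1.38) the reflected ray undergoes a half-wave phase shift.
At the lower boundary (n = 1.38 to n = 1.6) the reflected ray undergoes a half-wave phase shift.
The two reflections carry the same phase change, so no net offset.
With no net inversion, destructive interference in reflection requires 2 n t cos θ_r = (m + ½) λ.
Snell's law: 1.0 sin 44.0° = 1.38 sin θ_r → sin θ_r = 0.503, cos θ_r = 0.864.
Minimum at m = 0: t = λ / (4 n cos θ_r) = 665 / (4 × 1.38 × 0.864) = 139 nm.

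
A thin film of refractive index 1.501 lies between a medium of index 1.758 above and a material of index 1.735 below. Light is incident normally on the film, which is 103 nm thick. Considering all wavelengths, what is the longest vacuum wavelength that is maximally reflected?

Top surface (1.758 → 1.501): reflection off a lower-index medium gives no phase shift.
Ray reflecting at the bottom interface goes from n = 1.501 toward n = 1.735: a half-wave phase shift.
Exactly one π shift → a net half-wave offset.
For maximum reflection here: 2 n t = (m + ½) λ.
λ = 2 n t / (m + ½). The longest wavelength is m = 0: λ = 2 × 1.501 × 103 / 0.500 = 618 nm.

618 nm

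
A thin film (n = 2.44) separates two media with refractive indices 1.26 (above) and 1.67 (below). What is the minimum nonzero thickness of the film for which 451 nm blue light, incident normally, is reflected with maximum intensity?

46.2 nm

Ray reflecting at the top interface goes from n = 1.26 toward n = 2.44: a half-wave phase shift.
At the lower boundary (n = 2.44 to n = 1.67) the reflected ray undergoes no phase shift.
Net: one phase inversion between the two reflected rays.
So the condition for constructive reflection is 2 n t = (m + ½) λ.
Minimum at m = 0: t = λ / (4 n) = 451 / (4 × 2.44) = 46.2 nm.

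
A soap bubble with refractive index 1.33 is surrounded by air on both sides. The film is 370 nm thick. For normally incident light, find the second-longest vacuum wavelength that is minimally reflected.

At the upper boundary (n = 1.0 to n = 1.33) the reflected ray undergoes a half-wave phase shift.
Ray reflecting at the bottom interface goes from n = 1.33 toward n = 1.0: no phase shift.
Exactly one π shift → a net half-wave offset.
With one net inversion, destructive interference in reflection requires 2 n t = m λ.
λ = 2 n t / m. The second-longest wavelength is m = 2: λ = 2 × 1.33 × 370 / 2.00 = 492 nm.

492 nm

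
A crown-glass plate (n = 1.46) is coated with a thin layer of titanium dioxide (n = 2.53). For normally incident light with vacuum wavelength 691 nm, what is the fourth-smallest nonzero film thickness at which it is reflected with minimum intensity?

Ray reflecting at the top interface goes from n = 1.0 toward n = 2.53: a half-wave phase shift.
Bottom surface (2.53 → 1.46): reflection off a lower-index medium gives no phase shift.
Exactly one π shift → a net half-wave offset.
For weak reflection here: 2 n t = m λ.
The fourth-smallest nonzero thickness corresponds to m = 4: t = m λ / (2 n) = 4.00 × 691 / (2 × 2.53) = 546 nm.

546 nm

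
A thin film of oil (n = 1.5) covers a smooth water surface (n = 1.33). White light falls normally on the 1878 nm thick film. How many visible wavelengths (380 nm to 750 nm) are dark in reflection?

7

At the upper boundary (n = 1.0 to n = 1.5) the reflected ray undergoes a half-wave phase shift.
Ray reflecting at the bottom interface goes from n = 1.5 toward n = 1.33: no phase shift.
Exactly one π shift → a net half-wave offset.
So the condition for destructive reflection is 2 n t = m λ.
λ = 2 n t / m = 5634 / m nm.
m=7: 805 nm (IR); m=8: 704 nm (visible); m=9: 626 nm (visible); m=10: 563 nm (visible); m=11: 512 nm (visible); m=12: 470 nm (visible); m=13: 433 nm (visible); m=14: 402 nm (visible); m=15: 376 nm (UV).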